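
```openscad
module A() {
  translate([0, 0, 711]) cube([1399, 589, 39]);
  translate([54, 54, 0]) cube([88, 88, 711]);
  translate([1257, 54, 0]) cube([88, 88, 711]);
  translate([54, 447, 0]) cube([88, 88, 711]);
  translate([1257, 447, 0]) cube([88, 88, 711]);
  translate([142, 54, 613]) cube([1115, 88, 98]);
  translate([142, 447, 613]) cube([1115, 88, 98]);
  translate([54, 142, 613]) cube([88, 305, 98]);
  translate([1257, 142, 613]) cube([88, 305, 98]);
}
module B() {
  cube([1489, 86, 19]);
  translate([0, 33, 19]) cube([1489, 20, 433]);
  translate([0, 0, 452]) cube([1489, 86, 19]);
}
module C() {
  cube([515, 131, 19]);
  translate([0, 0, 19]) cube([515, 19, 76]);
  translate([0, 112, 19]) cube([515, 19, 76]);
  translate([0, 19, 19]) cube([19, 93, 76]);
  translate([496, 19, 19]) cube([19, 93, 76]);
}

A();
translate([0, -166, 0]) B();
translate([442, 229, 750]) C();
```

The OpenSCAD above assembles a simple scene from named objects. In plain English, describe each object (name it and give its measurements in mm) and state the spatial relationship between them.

A is a table with a 1399×589 mm rectangular top, 39 mm thick, top surface at z = 750 mm, supported by four 88×88 mm square legs, each inset 54 mm from the nearest pair of top edges, running from the floor. Four apron rails, 88 mm thick and 98 mm tall, run between adjacent legs with their top edges flush with the underside of the top and their outer faces flush with the legs' outer faces.

B is an I-beam lying along x, 1489 mm long. Overall section height 471 mm. Two flanges 86 mm wide (y) and 19 mm thick, one on the floor and one at the top; a web 20 mm thick runs between them, centred on the flange width.

C is an open-topped rectangular box: outside dimensions 515×131×95 mm, with a uniform wall and base thickness of 19 mm. The base is a full 515×131 slab on the floor; four walls sit on top of the base. The front and back walls (the −y and +y sides) span the full width; the two side walls fit between them.

The I-beam is on the floor beside the table on its −y side. The open box is on top of the table, centred.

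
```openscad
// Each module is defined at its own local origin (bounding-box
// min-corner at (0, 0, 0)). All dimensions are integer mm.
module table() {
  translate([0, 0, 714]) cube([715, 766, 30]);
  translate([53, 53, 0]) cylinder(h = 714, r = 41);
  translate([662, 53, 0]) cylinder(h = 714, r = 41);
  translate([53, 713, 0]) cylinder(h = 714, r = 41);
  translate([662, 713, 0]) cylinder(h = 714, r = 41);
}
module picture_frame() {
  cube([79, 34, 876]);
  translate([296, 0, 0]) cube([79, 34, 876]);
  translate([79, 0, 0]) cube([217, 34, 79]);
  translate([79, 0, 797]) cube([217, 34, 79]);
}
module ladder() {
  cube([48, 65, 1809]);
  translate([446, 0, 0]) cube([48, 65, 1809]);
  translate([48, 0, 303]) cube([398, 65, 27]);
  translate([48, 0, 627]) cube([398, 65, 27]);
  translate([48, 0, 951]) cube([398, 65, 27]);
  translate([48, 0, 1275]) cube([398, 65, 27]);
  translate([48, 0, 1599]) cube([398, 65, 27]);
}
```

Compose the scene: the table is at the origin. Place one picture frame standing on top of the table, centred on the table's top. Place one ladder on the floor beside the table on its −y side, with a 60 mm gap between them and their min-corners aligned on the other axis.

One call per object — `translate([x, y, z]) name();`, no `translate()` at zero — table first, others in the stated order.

table();
translate([170, 366, 744]) picture_frame();
translate([0, -125, 0]) ladder();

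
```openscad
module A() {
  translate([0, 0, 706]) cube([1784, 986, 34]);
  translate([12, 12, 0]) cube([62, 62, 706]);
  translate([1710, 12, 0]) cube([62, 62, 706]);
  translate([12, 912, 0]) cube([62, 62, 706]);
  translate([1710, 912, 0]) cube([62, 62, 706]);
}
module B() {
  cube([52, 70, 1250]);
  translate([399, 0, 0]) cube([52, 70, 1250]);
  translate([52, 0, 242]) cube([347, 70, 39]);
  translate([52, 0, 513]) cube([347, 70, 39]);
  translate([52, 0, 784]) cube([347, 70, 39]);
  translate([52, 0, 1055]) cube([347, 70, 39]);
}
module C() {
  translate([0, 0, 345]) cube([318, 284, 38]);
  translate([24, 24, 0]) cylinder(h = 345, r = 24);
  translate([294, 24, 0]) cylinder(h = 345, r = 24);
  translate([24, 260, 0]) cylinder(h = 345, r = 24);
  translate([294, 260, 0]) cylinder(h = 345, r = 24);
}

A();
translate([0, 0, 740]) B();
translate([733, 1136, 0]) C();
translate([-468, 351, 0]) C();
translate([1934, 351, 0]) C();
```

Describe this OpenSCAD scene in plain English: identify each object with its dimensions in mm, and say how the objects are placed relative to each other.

A is a table with a 1784×986 mm rectangular top, 34 mm thick, top surface at z = 740 mm, supported by four 62×62 mm square legs, each inset 12 mm from the nearest pair of top edges, running from the floor.

B is a straight ladder. Two 52×70 mm vertical rails, 1250 mm tall, stand 451 mm apart (outside-to-outside) with their front faces coplanar on the −y side. 4 rungs, each 70 mm deep and 39 mm tall, span between the inner faces of the rails, front faces flush with the rails. The lowest rung's underside is at z = 242 mm and rungs are spaced 271 mm apart (underside to underside).

C is a four-legged stool. The seat is 318×284 mm, 38 mm thick, top at z = 383 mm. It stands on four round legs, each 48 mm in diameter, from z = 0 to the seat underside, each leg's axis is inset half a diameter from the nearest pair of seat edges (so the leg's bounding box is flush with the corner).

The ladder is on top of the table. Three stools sit around the table at the +y, −x, +x sides.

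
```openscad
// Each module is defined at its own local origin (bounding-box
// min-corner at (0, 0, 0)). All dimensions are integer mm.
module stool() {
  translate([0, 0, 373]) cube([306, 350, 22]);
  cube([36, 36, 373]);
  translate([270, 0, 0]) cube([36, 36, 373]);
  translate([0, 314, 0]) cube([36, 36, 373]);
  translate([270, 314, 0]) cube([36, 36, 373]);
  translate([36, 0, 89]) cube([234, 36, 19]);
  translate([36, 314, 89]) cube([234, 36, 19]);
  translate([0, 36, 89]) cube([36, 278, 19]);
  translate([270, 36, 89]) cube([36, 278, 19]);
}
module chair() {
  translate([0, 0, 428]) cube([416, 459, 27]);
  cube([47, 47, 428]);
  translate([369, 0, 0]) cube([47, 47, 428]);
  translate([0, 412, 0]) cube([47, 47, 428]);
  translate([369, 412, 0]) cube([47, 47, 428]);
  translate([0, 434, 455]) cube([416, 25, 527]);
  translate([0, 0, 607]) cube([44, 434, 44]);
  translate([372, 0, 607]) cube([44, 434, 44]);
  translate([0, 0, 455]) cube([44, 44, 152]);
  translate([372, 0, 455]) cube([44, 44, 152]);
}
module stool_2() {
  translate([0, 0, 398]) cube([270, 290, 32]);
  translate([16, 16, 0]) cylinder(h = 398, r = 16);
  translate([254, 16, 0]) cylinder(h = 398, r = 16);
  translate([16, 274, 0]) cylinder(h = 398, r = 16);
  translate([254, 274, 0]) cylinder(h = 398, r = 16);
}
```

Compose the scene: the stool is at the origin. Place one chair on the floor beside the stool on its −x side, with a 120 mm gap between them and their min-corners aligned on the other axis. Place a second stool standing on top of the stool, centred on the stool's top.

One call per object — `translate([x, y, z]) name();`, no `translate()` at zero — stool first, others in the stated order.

stool();
translate([-536, 0, 0]) chair();
translate([18, 30, 395]) stool_2();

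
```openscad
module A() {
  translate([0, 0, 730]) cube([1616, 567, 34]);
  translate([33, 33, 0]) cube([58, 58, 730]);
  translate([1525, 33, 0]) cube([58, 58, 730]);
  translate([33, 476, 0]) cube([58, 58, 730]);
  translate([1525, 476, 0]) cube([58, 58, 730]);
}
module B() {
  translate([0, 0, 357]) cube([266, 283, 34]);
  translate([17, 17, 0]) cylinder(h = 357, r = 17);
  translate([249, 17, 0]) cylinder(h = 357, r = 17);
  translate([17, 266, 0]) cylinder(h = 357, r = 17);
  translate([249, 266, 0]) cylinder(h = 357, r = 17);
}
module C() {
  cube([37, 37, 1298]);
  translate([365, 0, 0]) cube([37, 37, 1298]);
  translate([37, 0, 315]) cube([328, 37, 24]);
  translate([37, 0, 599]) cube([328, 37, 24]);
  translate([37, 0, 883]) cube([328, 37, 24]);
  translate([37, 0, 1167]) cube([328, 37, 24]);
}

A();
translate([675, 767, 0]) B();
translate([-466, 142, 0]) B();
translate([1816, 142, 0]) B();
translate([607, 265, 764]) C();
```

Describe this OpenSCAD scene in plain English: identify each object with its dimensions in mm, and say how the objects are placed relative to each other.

A is a table with a 1616×567 mm rectangular top, 34 mm thick, top surface at z = 764 mm, supported by four 58×58 mm square legs, each inset 33 mm from the nearest pair of top edges, running from the floor.

B is a four-legged stool. The seat is 266×283 mm, 34 mm thick, top at z = 391 mm. It stands on four round legs, each 34 mm in diameter, from z = 0 to the seat underside, each leg's axis is inset half a diameter from the nearest pair of seat edges (so the leg's bounding box is flush with the corner).

C is a wooden ladder with two side rails of 37×37 mm section and 1298 mm height, set 402 mm apart overall. Between them run 4 rectangular rungs (37 mm deep, 24 mm thick), front faces flush with the rails' −y face. The bottom of the first rung is 315 mm above the floor and each subsequent rung is 284 mm higher than the one below.

Three stools sit around the table at the +y, −x, +x sides. The ladder is on top of the table, centred.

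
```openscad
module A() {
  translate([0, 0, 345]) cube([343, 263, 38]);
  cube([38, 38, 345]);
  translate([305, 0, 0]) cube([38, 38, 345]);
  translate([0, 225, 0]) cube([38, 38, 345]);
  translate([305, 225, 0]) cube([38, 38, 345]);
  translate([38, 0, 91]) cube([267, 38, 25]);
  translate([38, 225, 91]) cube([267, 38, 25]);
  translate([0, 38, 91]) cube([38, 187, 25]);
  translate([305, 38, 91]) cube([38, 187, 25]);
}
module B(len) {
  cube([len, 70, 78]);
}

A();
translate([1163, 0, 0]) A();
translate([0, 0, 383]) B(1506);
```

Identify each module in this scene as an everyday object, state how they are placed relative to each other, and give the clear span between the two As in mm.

Second stool starts at x = 1163; first ends at x = 343; clear span = 1163 − 343 = 820 mm.

A is a stool. B is a beam. A beam spans the tops of two stools. The clear span between the two stools is 820 mm.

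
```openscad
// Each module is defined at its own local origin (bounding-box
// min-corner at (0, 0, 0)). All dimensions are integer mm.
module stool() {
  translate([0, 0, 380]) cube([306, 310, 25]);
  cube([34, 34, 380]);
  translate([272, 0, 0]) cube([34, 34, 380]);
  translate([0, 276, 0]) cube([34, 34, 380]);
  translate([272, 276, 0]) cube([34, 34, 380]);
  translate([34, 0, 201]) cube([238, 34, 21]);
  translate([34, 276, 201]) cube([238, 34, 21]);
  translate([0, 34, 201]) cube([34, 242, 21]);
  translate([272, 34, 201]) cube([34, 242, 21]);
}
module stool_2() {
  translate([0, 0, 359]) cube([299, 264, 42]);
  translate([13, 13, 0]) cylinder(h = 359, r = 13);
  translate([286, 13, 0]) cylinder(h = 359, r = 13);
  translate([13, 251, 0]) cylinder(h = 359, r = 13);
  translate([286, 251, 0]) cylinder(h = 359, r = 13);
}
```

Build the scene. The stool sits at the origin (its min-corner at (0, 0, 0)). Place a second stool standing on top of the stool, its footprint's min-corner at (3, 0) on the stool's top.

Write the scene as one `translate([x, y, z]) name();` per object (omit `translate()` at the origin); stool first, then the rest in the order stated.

stool();
translate([3, 0, 405]) stool_2();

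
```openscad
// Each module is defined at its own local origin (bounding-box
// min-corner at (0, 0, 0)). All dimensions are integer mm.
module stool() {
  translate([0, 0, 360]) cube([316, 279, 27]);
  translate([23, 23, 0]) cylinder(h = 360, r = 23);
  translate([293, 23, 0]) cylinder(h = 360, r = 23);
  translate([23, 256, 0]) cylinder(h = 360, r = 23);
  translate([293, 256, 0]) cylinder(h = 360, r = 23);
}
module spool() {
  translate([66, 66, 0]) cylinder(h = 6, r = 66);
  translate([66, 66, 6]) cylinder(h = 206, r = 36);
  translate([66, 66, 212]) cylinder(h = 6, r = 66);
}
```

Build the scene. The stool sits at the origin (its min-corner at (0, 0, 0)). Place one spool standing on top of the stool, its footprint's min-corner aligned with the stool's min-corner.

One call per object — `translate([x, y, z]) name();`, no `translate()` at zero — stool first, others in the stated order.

stool();
translate([0, 0, 387]) spool();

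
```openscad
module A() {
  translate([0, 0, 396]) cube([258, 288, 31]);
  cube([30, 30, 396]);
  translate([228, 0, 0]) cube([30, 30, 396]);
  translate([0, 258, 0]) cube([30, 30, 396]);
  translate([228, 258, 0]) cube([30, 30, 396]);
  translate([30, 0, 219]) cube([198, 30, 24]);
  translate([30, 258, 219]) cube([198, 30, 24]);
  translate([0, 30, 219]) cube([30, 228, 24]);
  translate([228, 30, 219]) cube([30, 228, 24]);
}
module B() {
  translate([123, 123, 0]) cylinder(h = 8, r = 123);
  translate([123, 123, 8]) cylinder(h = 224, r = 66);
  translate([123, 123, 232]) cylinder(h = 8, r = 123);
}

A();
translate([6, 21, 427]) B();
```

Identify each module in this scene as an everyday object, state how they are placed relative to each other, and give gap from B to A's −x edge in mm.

A is a stool. B is a spool. The spool is on top of the stool, centred. The gap from the spool to the stool's −x edge is 6 mm.

The spool's min-x is at 6; the stool's min-x is 0; gap = 6 mm.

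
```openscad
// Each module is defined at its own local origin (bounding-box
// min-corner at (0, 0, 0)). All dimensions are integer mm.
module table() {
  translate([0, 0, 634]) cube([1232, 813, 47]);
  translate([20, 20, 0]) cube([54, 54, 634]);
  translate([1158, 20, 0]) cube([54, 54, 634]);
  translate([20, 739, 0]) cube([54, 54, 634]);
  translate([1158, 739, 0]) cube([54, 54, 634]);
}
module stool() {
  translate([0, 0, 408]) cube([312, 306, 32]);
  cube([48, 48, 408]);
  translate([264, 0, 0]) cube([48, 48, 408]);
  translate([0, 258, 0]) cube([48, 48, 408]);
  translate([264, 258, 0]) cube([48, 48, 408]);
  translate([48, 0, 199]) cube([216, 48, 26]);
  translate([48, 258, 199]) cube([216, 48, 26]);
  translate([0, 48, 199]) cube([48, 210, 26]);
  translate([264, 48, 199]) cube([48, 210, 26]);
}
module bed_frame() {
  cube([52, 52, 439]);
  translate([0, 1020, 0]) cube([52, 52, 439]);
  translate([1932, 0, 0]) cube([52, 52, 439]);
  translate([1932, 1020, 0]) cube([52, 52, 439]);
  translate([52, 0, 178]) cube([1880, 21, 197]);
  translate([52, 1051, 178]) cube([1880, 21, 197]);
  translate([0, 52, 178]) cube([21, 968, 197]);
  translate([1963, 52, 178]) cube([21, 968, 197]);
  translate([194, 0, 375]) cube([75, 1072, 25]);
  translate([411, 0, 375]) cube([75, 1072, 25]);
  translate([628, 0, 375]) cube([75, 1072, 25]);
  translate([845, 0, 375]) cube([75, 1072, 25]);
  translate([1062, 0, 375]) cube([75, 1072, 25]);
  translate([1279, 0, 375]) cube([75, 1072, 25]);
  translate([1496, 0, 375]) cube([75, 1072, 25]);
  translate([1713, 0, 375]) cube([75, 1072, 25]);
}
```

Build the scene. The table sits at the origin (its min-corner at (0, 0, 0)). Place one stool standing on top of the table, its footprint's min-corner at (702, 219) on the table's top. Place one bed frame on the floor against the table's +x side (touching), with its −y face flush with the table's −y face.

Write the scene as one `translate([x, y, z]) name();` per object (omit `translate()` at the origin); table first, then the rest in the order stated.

table();
translate([702, 219, 681]) stool();
translate([1232, 0, 0]) bed_frame();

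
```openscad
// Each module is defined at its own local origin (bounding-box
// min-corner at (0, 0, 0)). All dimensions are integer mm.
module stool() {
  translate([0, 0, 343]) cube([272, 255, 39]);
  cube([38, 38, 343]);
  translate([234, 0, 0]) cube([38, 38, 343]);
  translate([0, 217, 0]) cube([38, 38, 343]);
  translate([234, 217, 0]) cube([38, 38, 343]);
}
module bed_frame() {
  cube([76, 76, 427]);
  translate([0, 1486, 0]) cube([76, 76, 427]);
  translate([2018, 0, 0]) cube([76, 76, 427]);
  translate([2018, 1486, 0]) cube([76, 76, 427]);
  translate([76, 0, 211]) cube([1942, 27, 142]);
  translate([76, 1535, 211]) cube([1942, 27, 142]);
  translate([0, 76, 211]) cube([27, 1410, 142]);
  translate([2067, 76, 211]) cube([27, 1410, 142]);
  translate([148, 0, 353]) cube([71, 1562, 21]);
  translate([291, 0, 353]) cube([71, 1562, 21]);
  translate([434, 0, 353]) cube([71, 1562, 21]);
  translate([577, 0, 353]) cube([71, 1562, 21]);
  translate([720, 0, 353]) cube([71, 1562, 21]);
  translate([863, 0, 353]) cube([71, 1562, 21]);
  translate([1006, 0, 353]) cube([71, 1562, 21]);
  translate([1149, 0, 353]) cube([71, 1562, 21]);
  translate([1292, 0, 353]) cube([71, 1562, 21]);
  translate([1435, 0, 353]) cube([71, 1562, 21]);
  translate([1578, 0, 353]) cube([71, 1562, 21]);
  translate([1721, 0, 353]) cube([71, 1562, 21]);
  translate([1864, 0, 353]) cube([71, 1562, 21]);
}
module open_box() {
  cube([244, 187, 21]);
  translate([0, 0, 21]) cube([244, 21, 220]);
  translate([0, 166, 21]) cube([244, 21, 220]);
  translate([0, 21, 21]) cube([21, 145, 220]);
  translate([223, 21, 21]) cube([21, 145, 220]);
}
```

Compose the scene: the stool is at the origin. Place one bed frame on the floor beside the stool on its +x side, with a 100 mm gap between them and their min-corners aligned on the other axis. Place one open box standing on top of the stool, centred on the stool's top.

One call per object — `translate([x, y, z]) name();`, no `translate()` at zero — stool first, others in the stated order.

stool();
translate([372, 0, 0]) bed_frame();
translate([14, 34, 382]) open_box();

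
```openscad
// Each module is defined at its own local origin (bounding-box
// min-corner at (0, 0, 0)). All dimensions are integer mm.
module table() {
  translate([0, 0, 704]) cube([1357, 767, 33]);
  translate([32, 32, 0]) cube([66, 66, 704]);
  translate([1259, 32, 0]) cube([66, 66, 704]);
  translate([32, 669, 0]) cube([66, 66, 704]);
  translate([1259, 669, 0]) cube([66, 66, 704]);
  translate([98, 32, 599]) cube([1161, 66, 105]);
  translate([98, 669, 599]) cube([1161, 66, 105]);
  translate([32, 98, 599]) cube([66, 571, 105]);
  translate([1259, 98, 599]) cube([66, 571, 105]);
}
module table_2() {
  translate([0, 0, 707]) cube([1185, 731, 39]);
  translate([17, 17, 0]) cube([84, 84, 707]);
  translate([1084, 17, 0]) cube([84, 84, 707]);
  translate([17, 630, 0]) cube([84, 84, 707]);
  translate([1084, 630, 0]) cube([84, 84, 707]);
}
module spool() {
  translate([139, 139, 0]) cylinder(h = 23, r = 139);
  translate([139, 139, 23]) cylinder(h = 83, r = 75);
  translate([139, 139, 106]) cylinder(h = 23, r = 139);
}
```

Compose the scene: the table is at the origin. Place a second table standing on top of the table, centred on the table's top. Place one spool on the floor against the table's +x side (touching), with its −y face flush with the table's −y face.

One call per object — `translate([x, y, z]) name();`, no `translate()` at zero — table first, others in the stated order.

table();
translate([86, 18, 737]) table_2();
translate([1357, 0, 0]) spool();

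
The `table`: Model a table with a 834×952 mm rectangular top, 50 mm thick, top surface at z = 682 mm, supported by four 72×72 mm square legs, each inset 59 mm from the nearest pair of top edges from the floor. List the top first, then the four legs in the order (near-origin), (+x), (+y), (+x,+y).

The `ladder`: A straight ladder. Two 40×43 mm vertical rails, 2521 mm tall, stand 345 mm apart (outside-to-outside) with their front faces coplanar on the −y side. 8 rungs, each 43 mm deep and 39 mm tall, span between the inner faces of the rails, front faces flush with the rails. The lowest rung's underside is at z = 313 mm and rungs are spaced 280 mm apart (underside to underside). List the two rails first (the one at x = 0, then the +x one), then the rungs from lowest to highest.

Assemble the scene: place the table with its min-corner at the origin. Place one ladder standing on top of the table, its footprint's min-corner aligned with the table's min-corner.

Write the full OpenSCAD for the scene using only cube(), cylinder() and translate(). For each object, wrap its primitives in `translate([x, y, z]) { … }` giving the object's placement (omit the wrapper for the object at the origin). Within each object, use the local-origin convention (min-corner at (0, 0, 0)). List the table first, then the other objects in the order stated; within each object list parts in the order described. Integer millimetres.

translate([0, 0, 632]) cube([834, 952, 50]);
translate([59, 59, 0]) cube([72, 72, 632]);
translate([703, 59, 0]) cube([72, 72, 632]);
translate([59, 821, 0]) cube([72, 72, 632]);
translate([703, 821, 0]) cube([72, 72, 632]);
translate([0, 0, 682]) {
  cube([40, 43, 2521]);
  translate([305, 0, 0]) cube([40, 43, 2521]);
  translate([40, 0, 313]) cube([265, 43, 39]);
  translate([40, 0, 593]) cube([265, 43, 39]);
  translate([40, 0, 873]) cube([265, 43, 39]);
  translate([40, 0, 1153]) cube([265, 43, 39]);
  translate([40, 0, 1433]) cube([265, 43, 39]);
  translate([40, 0, 1713]) cube([265, 43, 39]);
  translate([40, 0, 1993]) cube([265, 43, 39]);
  translate([40, 0, 2273]) cube([265, 43, 39]);
}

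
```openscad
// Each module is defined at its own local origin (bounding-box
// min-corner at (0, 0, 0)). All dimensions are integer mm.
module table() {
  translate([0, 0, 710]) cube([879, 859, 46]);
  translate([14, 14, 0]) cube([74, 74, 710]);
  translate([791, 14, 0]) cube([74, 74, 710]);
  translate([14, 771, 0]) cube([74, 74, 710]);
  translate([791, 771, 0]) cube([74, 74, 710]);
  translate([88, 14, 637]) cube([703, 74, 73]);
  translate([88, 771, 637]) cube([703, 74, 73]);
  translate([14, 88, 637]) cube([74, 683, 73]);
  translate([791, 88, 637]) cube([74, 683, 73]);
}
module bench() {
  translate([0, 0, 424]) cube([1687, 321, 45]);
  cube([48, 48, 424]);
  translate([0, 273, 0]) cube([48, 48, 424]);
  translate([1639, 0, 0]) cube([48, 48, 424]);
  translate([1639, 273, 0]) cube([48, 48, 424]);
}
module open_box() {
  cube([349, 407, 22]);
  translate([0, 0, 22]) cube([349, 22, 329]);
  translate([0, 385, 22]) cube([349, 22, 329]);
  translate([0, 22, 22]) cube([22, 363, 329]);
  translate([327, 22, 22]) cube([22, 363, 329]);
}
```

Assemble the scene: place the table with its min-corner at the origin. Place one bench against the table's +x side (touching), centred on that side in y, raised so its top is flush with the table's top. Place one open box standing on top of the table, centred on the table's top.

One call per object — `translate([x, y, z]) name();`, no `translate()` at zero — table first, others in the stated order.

table();
translate([879, 269, 287]) bench();
translate([265, 226, 756]) open_box();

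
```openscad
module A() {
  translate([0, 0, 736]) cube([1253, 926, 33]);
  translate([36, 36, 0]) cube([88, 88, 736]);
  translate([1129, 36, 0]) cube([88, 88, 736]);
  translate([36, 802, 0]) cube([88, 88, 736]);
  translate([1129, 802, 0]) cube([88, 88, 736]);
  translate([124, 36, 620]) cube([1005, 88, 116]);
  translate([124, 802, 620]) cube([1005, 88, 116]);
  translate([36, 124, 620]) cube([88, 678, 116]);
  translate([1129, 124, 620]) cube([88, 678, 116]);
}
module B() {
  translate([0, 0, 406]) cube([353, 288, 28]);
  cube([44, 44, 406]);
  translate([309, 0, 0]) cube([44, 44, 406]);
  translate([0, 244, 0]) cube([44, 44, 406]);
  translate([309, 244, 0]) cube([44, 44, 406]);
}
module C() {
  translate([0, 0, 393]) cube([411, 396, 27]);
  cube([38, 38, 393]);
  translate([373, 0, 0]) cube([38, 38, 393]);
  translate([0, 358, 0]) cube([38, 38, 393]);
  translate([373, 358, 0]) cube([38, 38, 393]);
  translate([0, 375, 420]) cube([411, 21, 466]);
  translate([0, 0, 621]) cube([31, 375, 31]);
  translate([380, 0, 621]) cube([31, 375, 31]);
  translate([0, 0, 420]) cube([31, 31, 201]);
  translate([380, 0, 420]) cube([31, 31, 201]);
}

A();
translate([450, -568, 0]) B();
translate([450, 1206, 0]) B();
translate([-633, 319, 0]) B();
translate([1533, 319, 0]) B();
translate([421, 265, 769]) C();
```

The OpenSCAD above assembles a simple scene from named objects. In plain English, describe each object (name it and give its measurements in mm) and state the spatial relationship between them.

A is a table with a 1253×926 mm rectangular top, 33 mm thick, top surface at z = 769 mm, supported by four 88×88 mm square legs, each inset 36 mm from the nearest pair of top edges, running from the floor. Four apron rails, 88 mm thick and 116 mm tall, run between adjacent legs with their top edges flush with the underside of the top and their outer faces flush with the legs' outer faces.

B is a four-legged stool. The seat is a 353×288×28 mm slab whose top surface is at z = 434 mm; four square legs, each 44×44 mm in cross-section, run from the floor (z = 0) to the underside of the seat, each flush with a corner of the seat.

C is a chair. The seat is a 411×396×27 mm slab with its top at z = 420 mm, on four 38×38 mm corner legs (flush with the seat edges, standing on z = 0). A flat backrest 21 mm thick, 466 mm tall, spans the full seat width and rises from the seat top along its +y edge, rear face flush with the rear of the seat. Two armrests of 31×31 mm section run along each side from the seat's front edge to the front of the backrest, top faces 232 mm above the seat top and outer faces flush with the seat's x-edges; a 31×31 mm post under the front of each armrest stands on the seat at the front corner.

Four stools sit around the table at the −y, +y, −x, +x sides. The chair is on top of the table, centred.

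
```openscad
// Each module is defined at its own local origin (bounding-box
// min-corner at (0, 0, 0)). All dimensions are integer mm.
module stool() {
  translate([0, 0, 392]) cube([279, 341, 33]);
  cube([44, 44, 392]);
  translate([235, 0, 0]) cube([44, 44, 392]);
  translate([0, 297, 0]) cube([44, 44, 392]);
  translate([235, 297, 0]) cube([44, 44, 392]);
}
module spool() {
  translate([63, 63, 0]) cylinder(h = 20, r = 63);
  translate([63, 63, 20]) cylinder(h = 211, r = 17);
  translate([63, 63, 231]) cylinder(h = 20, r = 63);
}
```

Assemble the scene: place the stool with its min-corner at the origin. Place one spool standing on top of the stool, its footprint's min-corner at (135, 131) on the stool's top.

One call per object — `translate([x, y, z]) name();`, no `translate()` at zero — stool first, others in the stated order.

stool();
translate([135, 131, 425]) spool();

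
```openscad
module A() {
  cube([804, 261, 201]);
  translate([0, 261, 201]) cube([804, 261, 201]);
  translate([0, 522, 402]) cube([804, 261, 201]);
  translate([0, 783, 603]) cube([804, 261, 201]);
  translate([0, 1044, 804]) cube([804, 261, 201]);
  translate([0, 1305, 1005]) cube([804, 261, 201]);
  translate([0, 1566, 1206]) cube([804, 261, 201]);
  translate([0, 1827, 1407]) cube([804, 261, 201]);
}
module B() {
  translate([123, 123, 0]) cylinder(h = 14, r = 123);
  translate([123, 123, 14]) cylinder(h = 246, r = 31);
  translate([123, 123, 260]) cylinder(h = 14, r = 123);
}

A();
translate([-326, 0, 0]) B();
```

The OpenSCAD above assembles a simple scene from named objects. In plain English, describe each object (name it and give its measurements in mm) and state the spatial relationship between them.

A is a straight staircase of 8 solid steps. Each step is 804 mm wide (x), 261 mm deep (y, the going) and 201 mm tall (the rise). The first step rests on the floor; each subsequent step sits one going further in +y and one rise higher in +z, directly behind and above the previous step with no overlap.

B is a spool: two coaxial disc flanges of radius 123 mm and thickness 14 mm, joined by a core cylinder of radius 31 mm and height 246 mm. The lower flange rests on z = 0 and the three cylinders share a vertical axis.

The spool is on the floor beside the staircase on its −x side.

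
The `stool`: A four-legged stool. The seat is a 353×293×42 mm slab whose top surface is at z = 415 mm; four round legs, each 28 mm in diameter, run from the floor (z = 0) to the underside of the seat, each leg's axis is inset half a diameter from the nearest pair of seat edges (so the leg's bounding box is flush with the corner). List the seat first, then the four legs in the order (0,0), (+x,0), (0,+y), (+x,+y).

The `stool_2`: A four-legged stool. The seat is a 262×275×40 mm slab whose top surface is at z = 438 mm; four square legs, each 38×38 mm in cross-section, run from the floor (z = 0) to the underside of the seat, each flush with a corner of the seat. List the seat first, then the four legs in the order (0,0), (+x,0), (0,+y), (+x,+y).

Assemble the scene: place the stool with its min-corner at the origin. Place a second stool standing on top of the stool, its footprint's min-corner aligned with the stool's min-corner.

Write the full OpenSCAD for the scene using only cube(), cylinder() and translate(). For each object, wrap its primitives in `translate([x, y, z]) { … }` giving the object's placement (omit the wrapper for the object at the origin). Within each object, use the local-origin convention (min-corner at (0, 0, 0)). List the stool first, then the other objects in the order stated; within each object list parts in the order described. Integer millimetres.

translate([0, 0, 373]) cube([353, 293, 42]);
translate([14, 14, 0]) cylinder(h = 373, r = 14);
translate([339, 14, 0]) cylinder(h = 373, r = 14);
translate([14, 279, 0]) cylinder(h = 373, r = 14);
translate([339, 279, 0]) cylinder(h = 373, r = 14);
translate([0, 0, 415]) {
  translate([0, 0, 398]) cube([262, 275, 40]);
  cube([38, 38, 398]);
  translate([224, 0, 0]) cube([38, 38, 398]);
  translate([0, 237, 0]) cube([38, 38, 398]);
  translate([224, 237, 0]) cube([38, 38, 398]);
}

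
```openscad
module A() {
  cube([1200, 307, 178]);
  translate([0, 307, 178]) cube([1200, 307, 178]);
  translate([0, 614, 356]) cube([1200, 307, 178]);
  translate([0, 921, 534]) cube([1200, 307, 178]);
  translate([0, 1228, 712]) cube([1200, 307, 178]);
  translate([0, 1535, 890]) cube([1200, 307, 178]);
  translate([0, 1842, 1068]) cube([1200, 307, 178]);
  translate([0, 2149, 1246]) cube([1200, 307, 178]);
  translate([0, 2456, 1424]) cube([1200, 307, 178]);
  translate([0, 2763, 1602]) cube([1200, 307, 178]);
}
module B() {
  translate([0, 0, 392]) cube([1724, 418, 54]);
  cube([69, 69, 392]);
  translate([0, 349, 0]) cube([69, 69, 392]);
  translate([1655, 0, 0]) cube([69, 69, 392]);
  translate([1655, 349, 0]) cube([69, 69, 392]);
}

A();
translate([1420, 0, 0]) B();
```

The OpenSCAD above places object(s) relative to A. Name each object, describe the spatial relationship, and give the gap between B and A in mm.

A is a staircase. B is a bench. The bench is on the floor beside the staircase on its +x side. The gap between the bench and the staircase is 220 mm.

The bench's nearest face is 220 mm from the staircase's +x face.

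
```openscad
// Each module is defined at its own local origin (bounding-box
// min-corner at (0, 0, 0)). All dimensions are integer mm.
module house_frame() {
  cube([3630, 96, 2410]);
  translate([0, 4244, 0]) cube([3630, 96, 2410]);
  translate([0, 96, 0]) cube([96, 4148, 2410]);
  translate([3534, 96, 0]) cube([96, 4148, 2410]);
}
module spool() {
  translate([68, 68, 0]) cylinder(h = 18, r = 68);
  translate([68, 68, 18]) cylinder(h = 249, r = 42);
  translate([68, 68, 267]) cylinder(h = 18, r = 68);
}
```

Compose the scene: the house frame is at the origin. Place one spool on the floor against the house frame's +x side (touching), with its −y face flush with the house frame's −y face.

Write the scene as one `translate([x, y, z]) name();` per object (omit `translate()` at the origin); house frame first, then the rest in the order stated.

house_frame();
translate([3630, 0, 0]) spool();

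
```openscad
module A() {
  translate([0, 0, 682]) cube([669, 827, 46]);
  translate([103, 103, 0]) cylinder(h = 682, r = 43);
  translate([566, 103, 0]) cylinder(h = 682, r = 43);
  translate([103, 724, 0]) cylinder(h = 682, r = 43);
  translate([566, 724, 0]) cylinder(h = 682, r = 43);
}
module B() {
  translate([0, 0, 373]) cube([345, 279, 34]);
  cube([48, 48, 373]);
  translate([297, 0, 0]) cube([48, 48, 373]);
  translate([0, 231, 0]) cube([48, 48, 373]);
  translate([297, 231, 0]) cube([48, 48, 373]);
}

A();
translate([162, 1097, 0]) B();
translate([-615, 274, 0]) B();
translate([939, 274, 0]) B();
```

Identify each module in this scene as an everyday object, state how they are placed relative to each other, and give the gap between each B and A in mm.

A is a table. B is a stool. Three stools sit around the table at the +y, −x, +x sides. The gap between each stool and the table is 270 mm.

Each stool's nearest face is 270 mm from the table's bounding box.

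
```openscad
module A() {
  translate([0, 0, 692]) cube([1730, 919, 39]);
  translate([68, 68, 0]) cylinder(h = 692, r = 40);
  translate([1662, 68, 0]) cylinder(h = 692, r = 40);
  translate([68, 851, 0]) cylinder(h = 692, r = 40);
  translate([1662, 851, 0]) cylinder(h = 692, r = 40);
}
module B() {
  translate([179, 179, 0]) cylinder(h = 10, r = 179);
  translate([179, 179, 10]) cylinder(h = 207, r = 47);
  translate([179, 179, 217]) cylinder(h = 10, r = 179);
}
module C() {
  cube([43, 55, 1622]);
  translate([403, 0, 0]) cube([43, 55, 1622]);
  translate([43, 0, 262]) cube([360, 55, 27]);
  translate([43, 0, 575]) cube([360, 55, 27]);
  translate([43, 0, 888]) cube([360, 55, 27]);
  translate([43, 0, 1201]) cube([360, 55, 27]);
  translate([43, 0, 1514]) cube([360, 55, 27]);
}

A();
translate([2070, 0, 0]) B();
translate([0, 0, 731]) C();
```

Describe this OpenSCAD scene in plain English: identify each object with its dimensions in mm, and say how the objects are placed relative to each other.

A is a rectangular dining table. The top is 1730×919×39 mm with its upper surface at z = 731 mm. It stands on four round legs of 80 mm diameter, each leg's bounding box inset 28 mm from the nearest pair of top edges, running from the floor to the underside of the top.

B is a spool: two coaxial disc flanges of radius 179 mm and thickness 10 mm, joined by a core cylinder of radius 47 mm and height 207 mm. The lower flange rests on z = 0 and the three cylinders share a vertical axis.

C is a wooden ladder with two side rails of 43×55 mm section and 1622 mm height, set 446 mm apart overall. Between them run 5 rectangular rungs (55 mm deep, 27 mm thick), front faces flush with the rails' −y face. The bottom of the first rung is 262 mm above the floor and each subsequent rung is 313 mm higher than the one below.

The spool is on the floor beside the table on its +x side. The ladder is on top of the table.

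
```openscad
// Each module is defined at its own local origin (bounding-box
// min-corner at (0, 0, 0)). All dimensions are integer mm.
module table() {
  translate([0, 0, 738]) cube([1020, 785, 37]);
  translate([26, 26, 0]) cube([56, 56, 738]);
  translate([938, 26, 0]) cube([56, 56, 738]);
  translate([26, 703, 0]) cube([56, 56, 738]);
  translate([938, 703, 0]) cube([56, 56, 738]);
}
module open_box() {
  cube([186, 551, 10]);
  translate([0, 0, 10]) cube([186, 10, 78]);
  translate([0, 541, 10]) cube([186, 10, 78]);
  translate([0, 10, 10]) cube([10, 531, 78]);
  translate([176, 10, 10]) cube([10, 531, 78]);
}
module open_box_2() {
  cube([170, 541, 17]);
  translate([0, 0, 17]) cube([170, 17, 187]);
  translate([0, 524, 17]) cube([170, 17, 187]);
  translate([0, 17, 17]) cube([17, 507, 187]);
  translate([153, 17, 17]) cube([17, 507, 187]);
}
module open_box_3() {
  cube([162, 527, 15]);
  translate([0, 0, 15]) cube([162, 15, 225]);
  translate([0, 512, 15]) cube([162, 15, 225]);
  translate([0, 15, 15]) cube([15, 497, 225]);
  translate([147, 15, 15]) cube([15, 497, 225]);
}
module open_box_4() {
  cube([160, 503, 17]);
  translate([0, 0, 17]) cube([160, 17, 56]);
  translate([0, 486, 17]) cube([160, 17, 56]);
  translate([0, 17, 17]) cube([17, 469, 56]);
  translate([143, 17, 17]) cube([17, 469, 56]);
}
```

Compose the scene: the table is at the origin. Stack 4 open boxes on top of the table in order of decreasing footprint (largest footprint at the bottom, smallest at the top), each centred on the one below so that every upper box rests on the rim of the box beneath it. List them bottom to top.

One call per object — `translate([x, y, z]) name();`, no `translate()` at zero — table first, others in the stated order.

table();
translate([417, 117, 775]) open_box();
translate([425, 122, 863]) open_box_2();
translate([429, 129, 1067]) open_box_3();
translate([430, 141, 1307]) open_box_4();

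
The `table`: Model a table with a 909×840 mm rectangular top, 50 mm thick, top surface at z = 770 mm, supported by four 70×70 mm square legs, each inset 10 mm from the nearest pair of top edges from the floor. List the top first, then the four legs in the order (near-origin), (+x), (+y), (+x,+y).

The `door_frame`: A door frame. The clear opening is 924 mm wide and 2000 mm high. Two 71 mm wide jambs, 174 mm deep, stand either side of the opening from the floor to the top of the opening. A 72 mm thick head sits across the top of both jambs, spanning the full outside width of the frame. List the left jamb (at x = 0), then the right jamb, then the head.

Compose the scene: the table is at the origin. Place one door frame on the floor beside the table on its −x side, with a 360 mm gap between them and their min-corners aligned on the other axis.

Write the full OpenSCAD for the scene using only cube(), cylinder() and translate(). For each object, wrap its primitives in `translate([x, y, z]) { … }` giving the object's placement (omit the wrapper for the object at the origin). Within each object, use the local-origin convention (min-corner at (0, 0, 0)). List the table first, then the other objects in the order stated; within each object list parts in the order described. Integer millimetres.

translate([0, 0, 720]) cube([909, 840, 50]);
translate([10, 10, 0]) cube([70, 70, 720]);
translate([829, 10, 0]) cube([70, 70, 720]);
translate([10, 760, 0]) cube([70, 70, 720]);
translate([829, 760, 0]) cube([70, 70, 720]);
translate([-1426, 0, 0]) {
  cube([71, 174, 2000]);
  translate([995, 0, 0]) cube([71, 174, 2000]);
  translate([0, 0, 2000]) cube([1066, 174, 72]);
}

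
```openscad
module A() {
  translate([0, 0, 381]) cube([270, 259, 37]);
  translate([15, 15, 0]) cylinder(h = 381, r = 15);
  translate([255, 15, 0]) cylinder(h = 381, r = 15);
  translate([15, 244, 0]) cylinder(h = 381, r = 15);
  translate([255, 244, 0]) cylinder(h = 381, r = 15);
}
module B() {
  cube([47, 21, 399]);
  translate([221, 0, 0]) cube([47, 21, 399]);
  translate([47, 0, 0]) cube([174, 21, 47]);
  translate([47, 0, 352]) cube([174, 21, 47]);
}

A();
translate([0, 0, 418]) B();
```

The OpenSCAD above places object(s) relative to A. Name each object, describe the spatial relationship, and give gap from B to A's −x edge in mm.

The picture frame's min-x is at 0; the stool's min-x is 0; gap = 0 mm.

A is a stool. B is a picture frame. The picture frame is on top of the stool. The gap from the picture frame to the stool's −x edge is 0 mm.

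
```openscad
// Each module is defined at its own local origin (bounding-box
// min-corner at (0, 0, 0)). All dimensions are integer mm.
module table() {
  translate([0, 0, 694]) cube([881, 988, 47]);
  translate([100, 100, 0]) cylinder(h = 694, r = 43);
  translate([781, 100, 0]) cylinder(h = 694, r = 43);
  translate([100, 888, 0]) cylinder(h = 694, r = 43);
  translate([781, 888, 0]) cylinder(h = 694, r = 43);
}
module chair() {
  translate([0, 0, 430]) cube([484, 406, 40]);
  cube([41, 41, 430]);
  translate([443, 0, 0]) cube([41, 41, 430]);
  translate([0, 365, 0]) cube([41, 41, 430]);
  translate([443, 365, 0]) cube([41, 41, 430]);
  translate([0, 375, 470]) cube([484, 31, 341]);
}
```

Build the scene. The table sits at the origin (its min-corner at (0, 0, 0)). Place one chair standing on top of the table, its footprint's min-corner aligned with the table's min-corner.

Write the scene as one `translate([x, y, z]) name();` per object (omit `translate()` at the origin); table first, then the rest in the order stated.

table();
translate([0, 0, 741]) chair();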